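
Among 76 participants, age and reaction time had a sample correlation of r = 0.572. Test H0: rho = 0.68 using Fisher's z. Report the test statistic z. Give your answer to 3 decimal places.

-1.526

z_r = atanh(0.572) = 0.650490,  z_0 = atanh(0.68) = 0.829114
SE = 1/√(n−3) = 1/√73 = 0.117041
z = (z_r − z_0)/SE = (0.650490 − 0.829114) / 0.117041 = -0.178624 / 0.117041 = -1.526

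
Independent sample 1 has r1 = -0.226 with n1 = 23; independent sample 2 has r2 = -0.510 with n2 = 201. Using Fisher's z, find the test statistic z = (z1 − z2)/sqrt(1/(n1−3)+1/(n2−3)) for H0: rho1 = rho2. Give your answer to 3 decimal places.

1.418

Fisher z-transforms: z1 = atanh(-0.226) = -0.229970, z2 = atanh(-0.510) = -0.562730; difference d = 0.332760
Var(d) = 1/20 + 1/198 = 0.0500000 + 0.0050505 = 0.0550505
z = d/√Var(d) = 0.332760 / √0.0550505 = 0.332760 / 0.234628 = 1.418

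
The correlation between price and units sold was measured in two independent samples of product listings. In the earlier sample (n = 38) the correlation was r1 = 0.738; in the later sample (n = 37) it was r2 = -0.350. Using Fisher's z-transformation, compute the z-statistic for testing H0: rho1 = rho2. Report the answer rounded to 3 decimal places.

5.447

Fisher z-transforms: z1 = atanh(0.738) = 0.946073, z2 = atanh(-0.350) = -0.365444; difference d = 1.311517
Var(d) = 1/35 + 1/34 = 0.0285714 + 0.0294118 = 0.0579832
z = d/√Var(d) = 1.311517 / √0.0579832 = 1.311517 / 0.240797 = 5.447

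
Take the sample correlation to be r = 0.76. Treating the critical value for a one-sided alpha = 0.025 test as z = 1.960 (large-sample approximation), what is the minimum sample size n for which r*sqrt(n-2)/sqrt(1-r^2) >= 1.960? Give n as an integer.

Need r·√(n−2)/√(1−r²) ≥ 1.960
√(n−2) ≥ 1.960·√(1−0.5776) / 0.76 = 1.960·0.649923 / 0.76 = 1.6761
n−2 ≥ 2.8093  ⇒  n ≥ 4.8093
Smallest integer n = 5

5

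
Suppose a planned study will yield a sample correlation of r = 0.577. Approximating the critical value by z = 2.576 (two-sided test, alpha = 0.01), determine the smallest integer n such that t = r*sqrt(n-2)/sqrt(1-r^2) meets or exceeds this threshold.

r√(n−2)/√(1−r²) ≥ 2.576  ⇔  n−2 ≥ (2.576)²·(1−r²)/r²
(1−r²)/r² = (1−0.332929)/0.332929 = 2.0036
n ≥ 2 + 6.635776·2.0036 = 2 + 13.2954 = 15.2954
⌈15.2954⌉ = 16

16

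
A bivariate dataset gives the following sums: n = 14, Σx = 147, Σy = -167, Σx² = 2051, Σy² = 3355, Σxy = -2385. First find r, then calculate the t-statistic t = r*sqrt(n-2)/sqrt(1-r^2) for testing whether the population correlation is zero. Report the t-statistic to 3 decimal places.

S_xy = nΣxy − ΣxΣy = 14·(-2385) − 147·(-167) = -33390 − (-24549) = -8841
S_xx = nΣx² − (Σx)² = 14·2051 − 147² = 28714 − 21609 = 7105
S_yy = nΣy² − (Σy)² = 14·3355 − (-167)² = 46970 − 27889 = 19081
r = S_xy / √(S_xx·S_yy) = -8841 / √(7105·19081) = -8841 / √135570505 = -8841 / 11643.4748 = -0.7593
t = r·√(n−2)/√(1−r²) = -0.7593·√12 / √(1−0.576536) = -2.630292 / 0.650741 = -4.042

-4.042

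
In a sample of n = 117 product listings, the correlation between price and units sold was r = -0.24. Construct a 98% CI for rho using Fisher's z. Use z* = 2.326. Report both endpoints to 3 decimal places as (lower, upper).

(-0.432, -0.027)

z_r = atanh(-0.24) = -0.244774;  SE = 1/√(n−3) = 1/√114 = 0.093659
z-limits: -0.244774 ± 2.326·0.093659 = -0.244774 ± 0.217851 = [-0.462625, -0.026923]
ρ-limits: (tanh -0.462625, tanh -0.026923) = (-0.432, -0.027)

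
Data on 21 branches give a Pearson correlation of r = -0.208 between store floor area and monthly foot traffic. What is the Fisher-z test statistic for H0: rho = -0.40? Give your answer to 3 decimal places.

0.902

z_r = atanh(-0.208) = -0.211080,  z_0 = atanh(-0.40) = -0.423649
SE = 1/√(n−3) = 1/√18 = 0.235702
z = (z_r − z_0)/SE = (-0.211080 − (-0.423649)) / 0.235702 = 0.212569 / 0.235702 = 0.902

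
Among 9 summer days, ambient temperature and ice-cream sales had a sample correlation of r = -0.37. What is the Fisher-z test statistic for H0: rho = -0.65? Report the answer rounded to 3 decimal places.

Fisher z: atanh(-0.37) = -0.388423, atanh(-0.65) = -0.775299
z = (z_r − z_0)·√(n−3) = (-0.388423 − (-0.775299))·√6 = 0.386876 · 2.449490 = 0.948

0.948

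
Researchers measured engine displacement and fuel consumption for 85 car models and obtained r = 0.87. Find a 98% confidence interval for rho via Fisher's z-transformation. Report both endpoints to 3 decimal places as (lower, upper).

Fisher z: z_r = atanh(r) = ½·ln((1+0.87)/(1−0.87)) = 1.333080
SE(z) = 1/√(n−3) = 1/√82 = 0.110432
98% ⇒ z* = 2.326; margin = 2.326·0.110432 = 0.256865
CI on z-scale: (1.076215, 1.589945)
Back-transform: tanh(1.076215) = 0.791791, tanh(1.589945) = 0.920141

(0.792, 0.920)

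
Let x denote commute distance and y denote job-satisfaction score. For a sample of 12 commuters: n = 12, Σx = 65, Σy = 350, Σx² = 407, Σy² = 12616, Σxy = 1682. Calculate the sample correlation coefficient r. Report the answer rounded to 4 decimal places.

-0.5881

Numerator: nΣxy − (Σx)(Σy) = 12·1682 − (65)(350) = -2566
Denominator: √[(nΣx²−(Σx)²)(nΣy²−(Σy)²)]
  nΣx²−(Σx)² = 12·407 − 4225 = 659;  nΣy²−(Σy)² = 12·12616 − 122500 = 28892
  √(659·28892) = √19039828 = 4363.4651
r = -2566 / 4363.4651 = -0.5881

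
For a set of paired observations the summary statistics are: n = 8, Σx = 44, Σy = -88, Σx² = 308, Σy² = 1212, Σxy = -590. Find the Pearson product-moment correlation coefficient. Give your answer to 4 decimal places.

Numerator: nΣxy − (Σx)(Σy) = 8·(-590) − (44)(-88) = -848
Denominator: √[(nΣx²−(Σx)²)(nΣy²−(Σy)²)]
  nΣx²−(Σx)² = 8·308 − 1936 = 528;  nΣy²−(Σy)² = 8·1212 − 7744 = 1952
  √(528·1952) = √1030656 = 1015.2123
r = -848 / 1015.2123 = -0.8353

-0.8353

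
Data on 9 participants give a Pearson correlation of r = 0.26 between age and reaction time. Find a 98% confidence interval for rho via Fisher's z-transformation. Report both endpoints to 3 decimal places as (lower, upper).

(-0.594, 0.838)

Fisher z: z_r = atanh(r) = ½·ln((1+0.26)/(1−0.26)) = 0.266108
SE(z) = 1/√(n−3) = 1/√6 = 0.408248
98% ⇒ z* = 2.326; margin = 2.326·0.408248 = 0.949585
CI on z-scale: (-0.683477, 1.215693)
Back-transform: tanh(-0.683477) = -0.593775, tanh(1.215693) = 0.838379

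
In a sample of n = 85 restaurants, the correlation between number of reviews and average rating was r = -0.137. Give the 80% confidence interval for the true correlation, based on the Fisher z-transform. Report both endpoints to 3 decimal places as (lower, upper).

(-0.272, 0.004)

Fisher z: z_r = atanh(r) = ½·ln((1+(-0.137))/(1−(-0.137))) = -0.137867
SE(z) = 1/√(n−3) = 1/√82 = 0.110432
80% ⇒ z* = 1.282; margin = 1.282·0.110432 = 0.141574
CI on z-scale: (-0.279441, 0.003707)
Back-transform: tanh(-0.279441) = -0.272388, tanh(0.003707) = 0.003707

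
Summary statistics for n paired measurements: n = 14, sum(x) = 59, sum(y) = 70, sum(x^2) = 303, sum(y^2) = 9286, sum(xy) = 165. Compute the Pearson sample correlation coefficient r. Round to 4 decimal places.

Numerator: nΣxy − (Σx)(Σy) = 14·165 − (59)(70) = -1820
Denominator: √[(nΣx²−(Σx)²)(nΣy²−(Σy)²)]
  nΣx²−(Σx)² = 14·303 − 3481 = 761;  nΣy²−(Σy)² = 14·9286 − 4900 = 125104
  √(761·125104) = √95204144 = 9757.2611
r = -1820 / 9757.2611 = -0.1865

-0.1865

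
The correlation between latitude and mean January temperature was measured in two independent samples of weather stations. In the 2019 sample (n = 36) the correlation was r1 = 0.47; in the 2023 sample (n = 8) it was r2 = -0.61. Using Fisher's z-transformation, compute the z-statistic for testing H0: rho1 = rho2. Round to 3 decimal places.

2.540

Fisher z-transforms: z1 = atanh(0.47) = 0.510070, z2 = atanh(-0.61) = -0.708921; difference d = 1.218991
Var(d) = 1/33 + 1/5 = 0.0303030 + 0.2000000 = 0.2303030
z = d/√Var(d) = 1.218991 / √0.2303030 = 1.218991 / 0.479899 = 2.540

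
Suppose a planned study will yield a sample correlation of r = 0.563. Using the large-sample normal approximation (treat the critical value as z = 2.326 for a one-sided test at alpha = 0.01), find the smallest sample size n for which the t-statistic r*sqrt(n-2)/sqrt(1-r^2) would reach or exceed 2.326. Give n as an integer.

14

r√(n−2)/√(1−r²) ≥ 2.326  ⇔  n−2 ≥ (2.326)²·(1−r²)/r²
(1−r²)/r² = (1−0.316969)/0.316969 = 2.1549
n ≥ 2 + 5.410276·2.1549 = 2 + 11.6586 = 13.6586
⌈13.6586⌉ = 14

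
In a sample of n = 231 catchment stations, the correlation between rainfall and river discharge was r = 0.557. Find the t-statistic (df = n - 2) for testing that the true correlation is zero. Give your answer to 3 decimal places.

10.149

t = r·√(n−2) / √(1−r²) with r = 0.557, n = 231
  = 0.557·√229 / √(1 − 0.310249)
  = 0.557·15.132746 / 0.830512
  = 8.428940 / 0.830512 = 10.149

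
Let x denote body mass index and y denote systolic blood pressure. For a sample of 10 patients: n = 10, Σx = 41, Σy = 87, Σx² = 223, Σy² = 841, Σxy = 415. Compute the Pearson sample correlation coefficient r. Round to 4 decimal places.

Numerator: nΣxy − (Σx)(Σy) = 10·415 − (41)(87) = 583
Denominator: √[(nΣx²−(Σx)²)(nΣy²−(Σy)²)]
  nΣx²−(Σx)² = 10·223 − 1681 = 549;  nΣy²−(Σy)² = 10·841 − 7569 = 841
  √(549·841) = √461709 = 679.4917
r = 583 / 679.4917 = 0.8580

0.8580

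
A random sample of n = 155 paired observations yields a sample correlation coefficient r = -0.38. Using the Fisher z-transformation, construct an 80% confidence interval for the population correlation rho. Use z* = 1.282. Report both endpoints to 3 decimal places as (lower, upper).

(-0.465, -0.288)

Fisher z: z_r = atanh(r) = ½·ln((1+(-0.38))/(1−(-0.38))) = -0.400060
SE(z) = 1/√(n−3) = 1/√152 = 0.081111
80% ⇒ z* = 1.282; margin = 1.282·0.081111 = 0.103984
CI on z-scale: (-0.504044, -0.296076)
Back-transform: tanh(-0.504044) = -0.465292, tanh(-0.296076) = -0.287718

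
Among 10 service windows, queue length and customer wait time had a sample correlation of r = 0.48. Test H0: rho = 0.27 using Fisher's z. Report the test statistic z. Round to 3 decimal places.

0.651

z_r = atanh(0.48) = 0.522984,  z_0 = atanh(0.27) = 0.276864
SE = 1/√(n−3) = 1/√7 = 0.377964
z = (z_r − z_0)/SE = (0.522984 − 0.276864) / 0.377964 = 0.246120 / 0.377964 = 0.651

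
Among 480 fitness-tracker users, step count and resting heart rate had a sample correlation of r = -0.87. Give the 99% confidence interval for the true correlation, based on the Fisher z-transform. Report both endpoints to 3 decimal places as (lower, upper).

(-0.896, -0.838)

z_r = atanh(-0.87) = -1.333080;  SE = 1/√(n−3) = 1/√477 = 0.045787
z-limits: -1.333080 ± 2.576·0.045787 = -1.333080 ± 0.117947 = [-1.451027, -1.215133]
ρ-limits: (tanh -1.451027, tanh -1.215133) = (-0.896, -0.838)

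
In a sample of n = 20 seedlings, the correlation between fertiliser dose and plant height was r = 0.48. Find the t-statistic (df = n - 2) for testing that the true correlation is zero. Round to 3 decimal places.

t = r·√(n−2) / √(1−r²) with r = 0.48, n = 20
  = 0.48·√18 / √(1 − 0.2304)
  = 0.48·4.242641 / 0.877268
  = 2.036468 / 0.877268 = 2.321

2.321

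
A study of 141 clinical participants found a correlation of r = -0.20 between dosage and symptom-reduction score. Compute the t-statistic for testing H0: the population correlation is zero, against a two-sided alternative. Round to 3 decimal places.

-2.407

1 − r² = 1 − 0.0400 = 0.9600;  √(1−r²) = 0.979796
√(n−2) = √139 = 11.789826
t = r·√(n−2)/√(1−r²) = -0.20 · 11.789826 / 0.979796 = -2.407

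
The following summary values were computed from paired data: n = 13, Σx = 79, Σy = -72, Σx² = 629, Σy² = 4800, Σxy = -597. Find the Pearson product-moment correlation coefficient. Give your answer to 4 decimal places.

-0.1970

Numerator: nΣxy − (Σx)(Σy) = 13·(-597) − (79)(-72) = -2073
Denominator: √[(nΣx²−(Σx)²)(nΣy²−(Σy)²)]
  nΣx²−(Σx)² = 13·629 − 6241 = 1936;  nΣy²−(Σy)² = 13·4800 − 5184 = 57216
  √(1936·57216) = √110770176 = 10524.7411
r = -2073 / 10524.7411 = -0.1970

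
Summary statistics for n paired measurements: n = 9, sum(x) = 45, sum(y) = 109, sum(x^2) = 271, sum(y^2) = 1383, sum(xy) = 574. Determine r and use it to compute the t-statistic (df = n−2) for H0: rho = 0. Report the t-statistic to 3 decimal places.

1.694

Numerator: nΣxy − (Σx)(Σy) = 9·574 − (45)(109) = 261
Denominator: √[(nΣx²−(Σx)²)(nΣy²−(Σy)²)]
  nΣx²−(Σx)² = 9·271 − 2025 = 414;  nΣy²−(Σy)² = 9·1383 − 11881 = 566
  √(414·566) = √234324 = 484.0702
r = 261 / 484.0702 = 0.5392
t = r·√(n−2)/√(1−r²) = 0.5392·√7 / √(1−0.290737) = 1.426589 / 0.842178 = 1.694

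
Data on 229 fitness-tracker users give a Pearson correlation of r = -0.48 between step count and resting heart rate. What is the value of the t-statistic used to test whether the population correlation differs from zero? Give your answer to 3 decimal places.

-8.244

t = r·√(n−2) / √(1−r²) with r = -0.48, n = 229
  = -0.48·√227 / √(1 − 0.2304)
  = -0.48·15.066519 / 0.877268
  = -7.231929 / 0.877268 = -8.244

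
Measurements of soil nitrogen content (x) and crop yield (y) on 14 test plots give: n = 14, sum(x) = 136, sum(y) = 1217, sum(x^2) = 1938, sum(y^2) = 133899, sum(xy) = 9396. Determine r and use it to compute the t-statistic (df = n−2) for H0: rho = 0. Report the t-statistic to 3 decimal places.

S_xy = nΣxy − ΣxΣy = 14·9396 − 136·1217 = 131544 − 165512 = -33968
S_xx = nΣx² − (Σx)² = 14·1938 − 136² = 27132 − 18496 = 8636
S_yy = nΣy² − (Σy)² = 14·133899 − 1217² = 1874586 − 1481089 = 393497
r = S_xy / √(S_xx·S_yy) = -33968 / √(8636·393497) = -33968 / √3398240092 = -33968 / 58294.4259 = -0.5827
t = r·√(n−2)/√(1−r²) = -0.5827·√12 / √(1−0.339539) = -2.018532 / 0.812688 = -2.484

-2.484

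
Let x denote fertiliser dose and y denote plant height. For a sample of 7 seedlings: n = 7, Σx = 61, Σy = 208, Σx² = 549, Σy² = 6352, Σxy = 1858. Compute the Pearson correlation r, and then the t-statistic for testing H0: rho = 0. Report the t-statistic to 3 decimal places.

3.342

S_xy = nΣxy − ΣxΣy = 7·1858 − 61·208 = 13006 − 12688 = 318
S_xx = nΣx² − (Σx)² = 7·549 − 61² = 3843 − 3721 = 122
S_yy = nΣy² − (Σy)² = 7·6352 − 208² = 44464 − 43264 = 1200
r = S_xy / √(S_xx·S_yy) = 318 / √(122·1200) = 318 / √146400 = 318 / 382.6225 = 0.8311
t = r·√(n−2)/√(1−r²) = 0.8311·√5 / √(1−0.690727) = 1.858396 / 0.556123 = 3.342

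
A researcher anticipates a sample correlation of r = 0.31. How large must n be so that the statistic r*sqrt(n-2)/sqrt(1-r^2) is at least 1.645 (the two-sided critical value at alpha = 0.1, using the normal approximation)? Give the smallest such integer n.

Need r·√(n−2)/√(1−r²) ≥ 1.645
√(n−2) ≥ 1.645·√(1−0.0961) / 0.31 = 1.645·0.950737 / 0.31 = 5.0450
n−2 ≥ 25.4520  ⇒  n ≥ 27.4520
Smallest integer n = 28

28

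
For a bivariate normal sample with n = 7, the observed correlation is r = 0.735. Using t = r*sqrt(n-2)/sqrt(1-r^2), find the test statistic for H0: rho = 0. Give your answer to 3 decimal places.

1 − r² = 1 − 0.540225 = 0.459775;  √(1−r²) = 0.678067
√(n−2) = √5 = 2.236068
t = r·√(n−2)/√(1−r²) = 0.735 · 2.236068 / 0.678067 = 2.424

2.424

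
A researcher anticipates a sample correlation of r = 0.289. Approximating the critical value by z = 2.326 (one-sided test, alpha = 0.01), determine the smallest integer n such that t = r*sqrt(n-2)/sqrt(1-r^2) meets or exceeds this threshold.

62

r√(n−2)/√(1−r²) ≥ 2.326  ⇔  n−2 ≥ (2.326)²·(1−r²)/r²
(1−r²)/r² = (1−0.083521)/0.083521 = 10.9730
n ≥ 2 + 5.410276·10.9730 = 2 + 59.3670 = 61.3670
⌈61.3670⌉ = 62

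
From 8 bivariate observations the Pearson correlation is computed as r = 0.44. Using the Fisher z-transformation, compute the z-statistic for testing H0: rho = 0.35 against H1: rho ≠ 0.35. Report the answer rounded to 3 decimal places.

0.239

z_r = atanh(0.44) = 0.472231,  z_0 = atanh(0.35) = 0.365444
SE = 1/√(n−3) = 1/√5 = 0.447214
z = (z_r − z_0)/SE = (0.472231 − 0.365444) / 0.447214 = 0.106787 / 0.447214 = 0.239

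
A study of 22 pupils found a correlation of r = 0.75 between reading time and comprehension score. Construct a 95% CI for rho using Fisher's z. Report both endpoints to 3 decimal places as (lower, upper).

(0.480, 0.890)

Fisher z: z_r = atanh(r) = ½·ln((1+0.75)/(1−0.75)) = 0.972955
SE(z) = 1/√(n−3) = 1/√19 = 0.229416
95% ⇒ z* = 1.960; margin = 1.960·0.229416 = 0.449655
CI on z-scale: (0.523300, 1.422610)
Back-transform: tanh(0.523300) = 0.480243, tanh(1.422610) = 0.890142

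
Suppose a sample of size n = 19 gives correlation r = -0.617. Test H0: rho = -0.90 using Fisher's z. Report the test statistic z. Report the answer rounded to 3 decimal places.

Fisher z: atanh(-0.617) = -0.720146, atanh(-0.90) = -1.472219
z = (z_r − z_0)·√(n−3) = (-0.720146 − (-1.472219))·√16 = 0.752073 · 4.000000 = 3.008

3.008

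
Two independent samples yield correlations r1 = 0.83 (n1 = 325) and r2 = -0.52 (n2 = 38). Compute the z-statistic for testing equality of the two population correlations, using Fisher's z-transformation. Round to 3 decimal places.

9.914

Fisher z-transforms: z1 = atanh(0.83) = 1.188136, z2 = atanh(-0.52) = -0.576340; difference d = 1.764476
Var(d) = 1/322 + 1/35 = 0.0031056 + 0.0285714 = 0.0316770
z = d/√Var(d) = 1.764476 / √0.0316770 = 1.764476 / 0.177980 = 9.914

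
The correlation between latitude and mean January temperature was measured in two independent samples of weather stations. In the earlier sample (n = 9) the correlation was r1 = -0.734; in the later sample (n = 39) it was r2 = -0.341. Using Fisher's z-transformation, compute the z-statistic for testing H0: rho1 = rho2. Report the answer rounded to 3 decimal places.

z1 = atanh(-0.734) = -0.937345,  z2 = atanh(-0.341) = -0.355224
SE = √(1/(n1−3) + 1/(n2−3)) = √(1/6 + 1/36) = √(0.1666667 + 0.0277778) = √0.1944445 = 0.440959
z = (z1 − z2)/SE = (-0.937345 − (-0.355224)) / 0.440959 = -0.582121 / 0.440959 = -1.320

-1.320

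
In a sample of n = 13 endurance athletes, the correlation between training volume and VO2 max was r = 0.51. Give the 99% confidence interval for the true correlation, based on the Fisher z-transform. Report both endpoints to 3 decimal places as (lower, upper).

z_r = atanh(0.51) = 0.562730;  SE = 1/√(n−3) = 1/√10 = 0.316228
z-limits: 0.562730 ± 2.576·0.316228 = 0.562730 ± 0.814603 = [-0.251873, 1.377333]
ρ-limits: (tanh -0.251873, tanh 1.377333) = (-0.247, 0.880)

(-0.247, 0.880)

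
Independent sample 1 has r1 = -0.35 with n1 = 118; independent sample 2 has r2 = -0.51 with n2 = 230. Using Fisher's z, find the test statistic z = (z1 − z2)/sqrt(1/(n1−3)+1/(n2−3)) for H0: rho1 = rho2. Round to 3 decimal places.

z1 = atanh(-0.35) = -0.365444,  z2 = atanh(-0.51) = -0.562730
SE = √(1/(n1−3) + 1/(n2−3)) = √(1/115 + 1/227) = √(0.0086957 + 0.0044053) = √0.0131010 = 0.114460
z = (z1 − z2)/SE = (-0.365444 − (-0.562730)) / 0.114460 = 0.197286 / 0.114460 = 1.724

1.724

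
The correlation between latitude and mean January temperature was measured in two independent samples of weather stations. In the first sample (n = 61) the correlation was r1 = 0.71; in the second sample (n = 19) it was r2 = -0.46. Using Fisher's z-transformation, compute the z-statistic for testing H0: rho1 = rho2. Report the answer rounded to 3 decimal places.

4.903

z1 = atanh(0.71) = 0.887184,  z2 = atanh(-0.46) = -0.497311
SE = √(1/(n1−3) + 1/(n2−3)) = √(1/58 + 1/16) = √(0.0172414 + 0.0625000) = √0.0797414 = 0.282385
z = (z1 − z2)/SE = (0.887184 − (-0.497311)) / 0.282385 = 1.384495 / 0.282385 = 4.903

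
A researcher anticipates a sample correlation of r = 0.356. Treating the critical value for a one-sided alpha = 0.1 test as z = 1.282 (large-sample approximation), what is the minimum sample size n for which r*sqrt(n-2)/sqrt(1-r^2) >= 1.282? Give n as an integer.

r√(n−2)/√(1−r²) ≥ 1.282  ⇔  n−2 ≥ (1.282)²·(1−r²)/r²
(1−r²)/r² = (1−0.126736)/0.126736 = 6.8904
n ≥ 2 + 1.643524·6.8904 = 2 + 11.3245 = 13.3245
⌈13.3245⌉ = 14

14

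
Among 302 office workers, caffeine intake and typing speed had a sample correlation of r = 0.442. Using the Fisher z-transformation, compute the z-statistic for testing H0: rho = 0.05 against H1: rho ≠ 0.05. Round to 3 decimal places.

7.343

z_r = atanh(0.442) = 0.474714,  z_0 = atanh(0.05) = 0.050042
SE = 1/√(n−3) = 1/√299 = 0.057831
z = (z_r − z_0)/SE = (0.474714 − 0.050042) / 0.057831 = 0.424672 / 0.057831 = 7.343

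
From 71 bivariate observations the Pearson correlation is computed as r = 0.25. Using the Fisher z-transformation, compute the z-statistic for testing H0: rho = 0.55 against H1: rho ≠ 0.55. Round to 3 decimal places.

-2.993

Fisher z: atanh(0.25) = 0.255413, atanh(0.55) = 0.618381
z = (z_r − z_0)·√(n−3) = (0.255413 − 0.618381)·√68 = -0.362968 · 8.246211 = -2.993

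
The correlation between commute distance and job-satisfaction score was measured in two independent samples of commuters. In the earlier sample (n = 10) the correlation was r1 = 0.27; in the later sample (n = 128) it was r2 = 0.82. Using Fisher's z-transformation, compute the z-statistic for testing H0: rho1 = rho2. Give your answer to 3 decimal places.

z1 = atanh(0.27) = 0.276864,  z2 = atanh(0.82) = 1.156817
SE = √(1/(n1−3) + 1/(n2−3)) = √(1/7 + 1/125) = √(0.1428571 + 0.0080000) = √0.1508571 = 0.388403
z = (z1 − z2)/SE = (0.276864 − 1.156817) / 0.388403 = -0.879953 / 0.388403 = -2.266

-2.266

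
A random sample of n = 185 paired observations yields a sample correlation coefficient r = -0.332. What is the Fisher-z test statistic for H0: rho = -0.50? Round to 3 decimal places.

2.755

z_r = atanh(-0.332) = -0.345074,  z_0 = atanh(-0.50) = -0.549306
SE = 1/√(n−3) = 1/√182 = 0.074125
z = (z_r − z_0)/SE = (-0.345074 − (-0.549306)) / 0.074125 = 0.204232 / 0.074125 = 2.755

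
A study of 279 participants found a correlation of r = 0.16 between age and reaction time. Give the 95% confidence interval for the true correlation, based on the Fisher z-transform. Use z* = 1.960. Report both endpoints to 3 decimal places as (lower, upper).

(0.043, 0.272)

Fisher z: z_r = atanh(r) = ½·ln((1+0.16)/(1−0.16)) = 0.161387
SE(z) = 1/√(n−3) = 1/√276 = 0.060193
95% ⇒ z* = 1.960; margin = 1.960·0.060193 = 0.117978
CI on z-scale: (0.043409, 0.279365)
Back-transform: tanh(0.043409) = 0.043382, tanh(0.279365) = 0.272317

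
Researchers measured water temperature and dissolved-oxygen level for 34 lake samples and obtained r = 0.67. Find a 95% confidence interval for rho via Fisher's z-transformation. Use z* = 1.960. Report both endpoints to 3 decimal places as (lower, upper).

(0.429, 0.822)

z_r = atanh(0.67) = 0.810743;  SE = 1/√(n−3) = 1/√31 = 0.179605
z-limits: 0.810743 ± 1.960·0.179605 = 0.810743 ± 0.352026 = [0.458717, 1.162769]
ρ-limits: (tanh 0.458717, tanh 1.162769) = (0.429, 0.822)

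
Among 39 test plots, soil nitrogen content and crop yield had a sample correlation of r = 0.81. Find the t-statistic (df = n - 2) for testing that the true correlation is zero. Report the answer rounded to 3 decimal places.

8.402

1 − r² = 1 − 0.6561 = 0.3439;  √(1−r²) = 0.586430
√(n−2) = √37 = 6.082763
t = r·√(n−2)/√(1−r²) = 0.81 · 6.082763 / 0.586430 = 8.402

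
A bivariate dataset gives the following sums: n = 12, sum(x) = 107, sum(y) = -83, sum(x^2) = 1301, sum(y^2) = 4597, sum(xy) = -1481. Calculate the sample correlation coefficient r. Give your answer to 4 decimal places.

S_xy = nΣxy − ΣxΣy = 12·(-1481) − 107·(-83) = -17772 − (-8881) = -8891
S_xx = nΣx² − (Σx)² = 12·1301 − 107² = 15612 − 11449 = 4163
S_yy = nΣy² − (Σy)² = 12·4597 − (-83)² = 55164 − 6889 = 48275
r = S_xy / √(S_xx·S_yy) = -8891 / √(4163·48275) = -8891 / √200968825 = -8891 / 14176.3474 = -0.6272

-0.6272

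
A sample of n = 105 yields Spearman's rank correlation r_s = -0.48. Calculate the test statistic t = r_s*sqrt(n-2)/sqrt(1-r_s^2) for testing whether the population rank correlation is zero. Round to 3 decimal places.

1 − r_s² = 1 − 0.2304 = 0.7696;  √(1−r_s²) = 0.877268
√(n−2) = √103 = 10.148892
t = r_s·√(n−2)/√(1−r_s²) = -0.48 · 10.148892 / 0.877268 = -5.553

-5.553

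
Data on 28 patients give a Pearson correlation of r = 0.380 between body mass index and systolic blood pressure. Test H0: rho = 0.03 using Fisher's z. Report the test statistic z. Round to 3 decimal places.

z_r = atanh(0.380) = 0.400060,  z_0 = atanh(0.03) = 0.030009
SE = 1/√(n−3) = 1/√25 = 0.200000
z = (z_r − z_0)/SE = (0.400060 − 0.030009) / 0.200000 = 0.370051 / 0.200000 = 1.850

1.850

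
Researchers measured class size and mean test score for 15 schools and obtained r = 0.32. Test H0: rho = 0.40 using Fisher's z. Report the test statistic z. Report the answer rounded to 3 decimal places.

-0.319

Fisher z: atanh(0.32) = 0.331647, atanh(0.40) = 0.423649
z = (z_r − z_0)·√(n−3) = (0.331647 − 0.423649)·√12 = -0.092002 · 3.464102 = -0.319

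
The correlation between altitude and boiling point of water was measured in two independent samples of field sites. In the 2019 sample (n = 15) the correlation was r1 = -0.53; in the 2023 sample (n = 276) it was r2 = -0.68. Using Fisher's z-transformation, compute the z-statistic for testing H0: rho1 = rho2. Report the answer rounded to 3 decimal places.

Fisher z-transforms: z1 = atanh(-0.53) = -0.590145, z2 = atanh(-0.68) = -0.829114; difference d = 0.238969
Var(d) = 1/12 + 1/273 = 0.0833333 + 0.0036630 = 0.0869963
z = d/√Var(d) = 0.238969 / √0.0869963 = 0.238969 / 0.294951 = 0.810

0.810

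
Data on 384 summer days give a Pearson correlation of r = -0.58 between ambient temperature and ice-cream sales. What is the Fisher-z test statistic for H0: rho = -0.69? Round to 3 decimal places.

z_r = atanh(-0.58) = -0.662463,  z_0 = atanh(-0.69) = -0.847956
SE = 1/√(n−3) = 1/√381 = 0.051232
z = (z_r − z_0)/SE = (-0.662463 − (-0.847956)) / 0.051232 = 0.185493 / 0.051232 = 3.621

3.621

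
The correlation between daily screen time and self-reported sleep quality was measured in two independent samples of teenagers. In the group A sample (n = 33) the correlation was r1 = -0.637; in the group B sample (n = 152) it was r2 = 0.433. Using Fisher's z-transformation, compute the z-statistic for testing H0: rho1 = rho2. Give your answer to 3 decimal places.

-6.080

Fisher z-transforms: z1 = atanh(-0.637) = -0.753109, z2 = atanh(0.433) = 0.463583; difference d = -1.216692
Var(d) = 1/30 + 1/149 = 0.0333333 + 0.0067114 = 0.0400447
z = d/√Var(d) = -1.216692 / √0.0400447 = -1.216692 / 0.200112 = -6.080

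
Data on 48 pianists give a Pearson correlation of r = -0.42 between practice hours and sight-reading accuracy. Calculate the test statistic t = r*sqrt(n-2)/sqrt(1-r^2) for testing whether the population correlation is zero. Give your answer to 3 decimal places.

-3.139

1 − r² = 1 − 0.1764 = 0.8236;  √(1−r²) = 0.907524
√(n−2) = √46 = 6.782330
t = r·√(n−2)/√(1−r²) = -0.42 · 6.782330 / 0.907524 = -3.139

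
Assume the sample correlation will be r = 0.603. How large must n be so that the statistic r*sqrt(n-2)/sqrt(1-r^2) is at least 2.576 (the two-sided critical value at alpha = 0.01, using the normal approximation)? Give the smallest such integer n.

r√(n−2)/√(1−r²) ≥ 2.576  ⇔  n−2 ≥ (2.576)²·(1−r²)/r²
(1−r²)/r² = (1−0.363609)/0.363609 = 1.7502
n ≥ 2 + 6.635776·1.7502 = 2 + 11.6139 = 13.6139
⌈13.6139⌉ = 14

14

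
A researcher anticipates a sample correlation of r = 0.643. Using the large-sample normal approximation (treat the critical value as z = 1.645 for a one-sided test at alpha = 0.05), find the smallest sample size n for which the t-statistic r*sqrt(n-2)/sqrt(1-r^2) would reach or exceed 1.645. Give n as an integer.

6

r√(n−2)/√(1−r²) ≥ 1.645  ⇔  n−2 ≥ (1.645)²·(1−r²)/r²
(1−r²)/r² = (1−0.413449)/0.413449 = 1.4187
n ≥ 2 + 2.706025·1.4187 = 2 + 3.8390 = 5.8390
⌈5.8390⌉ = 6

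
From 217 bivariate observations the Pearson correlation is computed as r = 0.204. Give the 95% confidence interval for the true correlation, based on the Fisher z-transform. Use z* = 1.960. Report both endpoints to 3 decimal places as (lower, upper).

(0.073, 0.328)

z_r = atanh(0.204) = 0.206903;  SE = 1/√(n−3) = 1/√214 = 0.068359
z-limits: 0.206903 ± 1.960·0.068359 = 0.206903 ± 0.133984 = [0.072919, 0.340887]
ρ-limits: (tanh 0.072919, tanh 0.340887) = (0.073, 0.328)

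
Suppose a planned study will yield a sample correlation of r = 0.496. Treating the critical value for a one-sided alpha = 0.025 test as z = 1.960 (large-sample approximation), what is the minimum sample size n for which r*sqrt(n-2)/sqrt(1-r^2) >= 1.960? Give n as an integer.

14

r√(n−2)/√(1−r²) ≥ 1.960  ⇔  n−2 ≥ (1.960)²·(1−r²)/r²
(1−r²)/r² = (1−0.246016)/0.246016 = 3.0648
n ≥ 2 + 3.8416·3.0648 = 2 + 11.7737 = 13.7737
⌈13.7737⌉ = 14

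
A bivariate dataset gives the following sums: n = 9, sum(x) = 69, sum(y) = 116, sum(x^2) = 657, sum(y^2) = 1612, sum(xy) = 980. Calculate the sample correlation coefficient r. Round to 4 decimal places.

0.7412

Numerator: nΣxy − (Σx)(Σy) = 9·980 − (69)(116) = 816
Denominator: √[(nΣx²−(Σx)²)(nΣy²−(Σy)²)]
  nΣx²−(Σx)² = 9·657 − 4761 = 1152;  nΣy²−(Σy)² = 9·1612 − 13456 = 1052
  √(1152·1052) = √1211904 = 1100.8651
r = 816 / 1100.8651 = 0.7412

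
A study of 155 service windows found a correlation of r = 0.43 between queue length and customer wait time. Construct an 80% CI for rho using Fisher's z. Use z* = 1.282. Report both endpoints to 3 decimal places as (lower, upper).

(0.342, 0.511)

Fisher z: z_r = atanh(r) = ½·ln((1+0.43)/(1−0.43)) = 0.459897
SE(z) = 1/√(n−3) = 1/√152 = 0.081111
80% ⇒ z* = 1.282; margin = 1.282·0.081111 = 0.103984
CI on z-scale: (0.355913, 0.563881)
Back-transform: tanh(0.355913) = 0.341609, tanh(0.563881) = 0.510851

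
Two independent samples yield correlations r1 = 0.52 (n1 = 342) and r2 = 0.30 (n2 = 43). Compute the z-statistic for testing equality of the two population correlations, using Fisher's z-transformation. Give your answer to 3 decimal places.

z1 = atanh(0.52) = 0.576340,  z2 = atanh(0.30) = 0.309520
SE = √(1/(n1−3) + 1/(n2−3)) = √(1/339 + 1/40) = √(0.0029499 + 0.0250000) = √0.0279499 = 0.167182
z = (z1 − z2)/SE = (0.576340 − 0.309520) / 0.167182 = 0.266820 / 0.167182 = 1.596

1.596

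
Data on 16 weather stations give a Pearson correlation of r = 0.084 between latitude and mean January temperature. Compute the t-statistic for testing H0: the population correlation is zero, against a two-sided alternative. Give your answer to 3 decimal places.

0.315

t = r·√(n−2) / √(1−r²) with r = 0.084, n = 16
  = 0.084·√14 / √(1 − 0.007056)
  = 0.084·3.741657 / 0.996466
  = 0.314299 / 0.996466 = 0.315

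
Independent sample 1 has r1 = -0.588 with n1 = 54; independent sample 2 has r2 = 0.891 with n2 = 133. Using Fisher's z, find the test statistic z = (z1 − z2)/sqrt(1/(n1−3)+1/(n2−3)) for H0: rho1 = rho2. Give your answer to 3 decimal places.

-12.718

Fisher z-transforms: z1 = atanh(-0.588) = -0.674604, z2 = atanh(0.891) = 1.426757; difference d = -2.101361
Var(d) = 1/51 + 1/130 = 0.0196078 + 0.0076923 = 0.0273001
z = d/√Var(d) = -2.101361 / √0.0273001 = -2.101361 / 0.165227 = -12.718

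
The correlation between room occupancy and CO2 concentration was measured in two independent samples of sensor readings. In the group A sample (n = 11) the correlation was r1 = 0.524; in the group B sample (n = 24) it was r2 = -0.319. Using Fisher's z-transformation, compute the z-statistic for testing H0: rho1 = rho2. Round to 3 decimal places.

2.196

z1 = atanh(0.524) = 0.581838,  z2 = atanh(-0.319) = -0.330533
SE = √(1/(n1−3) + 1/(n2−3)) = √(1/8 + 1/21) = √(0.1250000 + 0.0476190) = √0.1726190 = 0.415474
z = (z1 − z2)/SE = (0.581838 − (-0.330533)) / 0.415474 = 0.912371 / 0.415474 = 2.196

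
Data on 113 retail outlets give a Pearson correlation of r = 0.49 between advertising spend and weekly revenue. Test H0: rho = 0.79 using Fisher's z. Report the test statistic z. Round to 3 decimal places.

Fisher z: atanh(0.49) = 0.536060, atanh(0.79) = 1.071432
z = (z_r − z_0)·√(n−3) = (0.536060 − 1.071432)·√110 = -0.535372 · 10.488088 = -5.615

-5.615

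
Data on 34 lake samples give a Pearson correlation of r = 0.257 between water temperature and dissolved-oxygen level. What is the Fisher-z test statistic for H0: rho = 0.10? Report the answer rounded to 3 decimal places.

z_r = atanh(0.257) = 0.262894,  z_0 = atanh(0.10) = 0.100335
SE = 1/√(n−3) = 1/√31 = 0.179605
z = (z_r − z_0)/SE = (0.262894 − 0.100335) / 0.179605 = 0.162559 / 0.179605 = 0.905

0.905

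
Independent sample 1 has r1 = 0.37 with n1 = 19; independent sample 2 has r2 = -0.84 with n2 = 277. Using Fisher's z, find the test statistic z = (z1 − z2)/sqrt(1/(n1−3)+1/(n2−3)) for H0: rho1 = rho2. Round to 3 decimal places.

z1 = atanh(0.37) = 0.388423,  z2 = atanh(-0.84) = -1.221174
SE = √(1/(n1−3) + 1/(n2−3)) = √(1/16 + 1/274) = √(0.0625000 + 0.0036496) = √0.0661496 = 0.257196
z = (z1 − z2)/SE = (0.388423 − (-1.221174)) / 0.257196 = 1.609597 / 0.257196 = 6.258

6.258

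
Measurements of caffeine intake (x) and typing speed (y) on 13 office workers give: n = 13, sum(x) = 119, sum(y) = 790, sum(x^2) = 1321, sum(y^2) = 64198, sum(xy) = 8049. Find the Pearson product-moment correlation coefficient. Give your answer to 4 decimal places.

S_xy = nΣxy − ΣxΣy = 13·8049 − 119·790 = 104637 − 94010 = 10627
S_xx = nΣx² − (Σx)² = 13·1321 − 119² = 17173 − 14161 = 3012
S_yy = nΣy² − (Σy)² = 13·64198 − 790² = 834574 − 624100 = 210474
r = S_xy / √(S_xx·S_yy) = 10627 / √(3012·210474) = 10627 / √633947688 = 10627 / 25178.3178 = 0.4221

0.4221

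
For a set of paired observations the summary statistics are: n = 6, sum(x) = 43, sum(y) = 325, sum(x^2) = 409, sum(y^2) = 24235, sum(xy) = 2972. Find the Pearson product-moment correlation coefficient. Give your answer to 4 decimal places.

0.7862

Numerator: nΣxy − (Σx)(Σy) = 6·2972 − (43)(325) = 3857
Denominator: √[(nΣx²−(Σx)²)(nΣy²−(Σy)²)]
  nΣx²−(Σx)² = 6·409 − 1849 = 605;  nΣy²−(Σy)² = 6·24235 − 105625 = 39785
  √(605·39785) = √24069925 = 4906.1110
r = 3857 / 4906.1110 = 0.7862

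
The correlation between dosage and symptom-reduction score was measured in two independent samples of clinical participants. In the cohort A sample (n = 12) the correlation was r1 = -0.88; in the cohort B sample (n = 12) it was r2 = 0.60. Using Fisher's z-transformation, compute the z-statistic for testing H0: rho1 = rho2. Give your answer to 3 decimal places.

-4.389

Fisher z-transforms: z1 = atanh(-0.88) = -1.375768, z2 = atanh(0.60) = 0.693147; difference d = -2.068915
Var(d) = 1/9 + 1/9 = 0.1111111 + 0.1111111 = 0.2222222
z = d/√Var(d) = -2.068915 / √0.2222222 = -2.068915 / 0.471404 = -4.389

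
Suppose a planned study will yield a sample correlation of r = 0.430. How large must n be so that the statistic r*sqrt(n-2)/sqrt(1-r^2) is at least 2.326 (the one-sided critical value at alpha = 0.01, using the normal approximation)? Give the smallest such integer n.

26

Need r·√(n−2)/√(1−r²) ≥ 2.326
√(n−2) ≥ 2.326·√(1−0.184900) / 0.430 = 2.326·0.902829 / 0.430 = 4.8837
n−2 ≥ 23.8505  ⇒  n ≥ 25.8505
Smallest integer n = 26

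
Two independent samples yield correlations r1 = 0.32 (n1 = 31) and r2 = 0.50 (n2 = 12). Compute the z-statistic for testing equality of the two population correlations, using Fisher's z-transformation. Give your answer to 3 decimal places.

z1 = atanh(0.32) = 0.331647,  z2 = atanh(0.50) = 0.549306
SE = √(1/(n1−3) + 1/(n2−3)) = √(1/28 + 1/9) = √(0.0357143 + 0.1111111) = √0.1468254 = 0.383178
z = (z1 − z2)/SE = (0.331647 − 0.549306) / 0.383178 = -0.217659 / 0.383178 = -0.568

-0.568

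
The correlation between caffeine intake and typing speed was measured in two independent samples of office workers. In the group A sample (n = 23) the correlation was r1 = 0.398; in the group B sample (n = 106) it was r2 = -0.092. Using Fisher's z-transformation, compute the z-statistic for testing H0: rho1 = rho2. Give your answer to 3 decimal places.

2.102

Fisher z-transforms: z1 = atanh(0.398) = 0.421270, z2 = atanh(-0.092) = -0.092261; difference d = 0.513531
Var(d) = 1/20 + 1/103 = 0.0500000 + 0.0097087 = 0.0597087
z = d/√Var(d) = 0.513531 / √0.0597087 = 0.513531 / 0.244354 = 2.102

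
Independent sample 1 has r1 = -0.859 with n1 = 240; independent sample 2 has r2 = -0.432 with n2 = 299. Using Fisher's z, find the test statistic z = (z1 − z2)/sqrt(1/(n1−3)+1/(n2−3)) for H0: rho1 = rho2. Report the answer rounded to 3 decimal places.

-9.490

z1 = atanh(-0.859) = -1.289517,  z2 = atanh(-0.432) = -0.462353
SE = √(1/(n1−3) + 1/(n2−3)) = √(1/237 + 1/296) = √(0.0042194 + 0.0033784) = √0.0075978 = 0.087165
z = (z1 − z2)/SE = (-1.289517 − (-0.462353)) / 0.087165 = -0.827164 / 0.087165 = -9.490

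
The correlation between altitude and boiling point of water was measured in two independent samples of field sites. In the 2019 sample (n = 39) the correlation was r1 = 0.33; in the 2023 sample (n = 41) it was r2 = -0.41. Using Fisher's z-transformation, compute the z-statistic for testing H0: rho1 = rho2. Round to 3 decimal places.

z1 = atanh(0.33) = 0.342828,  z2 = atanh(-0.41) = -0.435611
SE = √(1/(n1−3) + 1/(n2−3)) = √(1/36 + 1/38) = √(0.0277778 + 0.0263158) = √0.0540936 = 0.232580
z = (z1 − z2)/SE = (0.342828 − (-0.435611)) / 0.232580 = 0.778439 / 0.232580 = 3.347

3.347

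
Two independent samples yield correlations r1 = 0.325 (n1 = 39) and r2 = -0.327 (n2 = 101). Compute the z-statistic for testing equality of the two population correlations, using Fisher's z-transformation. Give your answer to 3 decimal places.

3.472

Fisher z-transforms: z1 = atanh(0.325) = 0.337228, z2 = atanh(-0.327) = -0.339465; difference d = 0.676693
Var(d) = 1/36 + 1/98 = 0.0277778 + 0.0102041 = 0.0379819
z = d/√Var(d) = 0.676693 / √0.0379819 = 0.676693 / 0.194889 = 3.472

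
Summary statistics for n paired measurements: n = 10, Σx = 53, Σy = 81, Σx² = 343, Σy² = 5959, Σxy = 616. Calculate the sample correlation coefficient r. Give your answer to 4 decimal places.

S_xy = nΣxy − ΣxΣy = 10·616 − 53·81 = 6160 − 4293 = 1867
S_xx = nΣx² − (Σx)² = 10·343 − 53² = 3430 − 2809 = 621
S_yy = nΣy² − (Σy)² = 10·5959 − 81² = 59590 − 6561 = 53029
r = S_xy / √(S_xx·S_yy) = 1867 / √(621·53029) = 1867 / √32931009 = 1867 / 5738.5546 = 0.3253

0.3253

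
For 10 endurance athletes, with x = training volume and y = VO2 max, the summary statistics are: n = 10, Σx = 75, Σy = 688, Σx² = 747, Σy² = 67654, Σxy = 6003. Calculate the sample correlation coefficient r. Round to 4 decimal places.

Numerator: nΣxy − (Σx)(Σy) = 10·6003 − (75)(688) = 8430
Denominator: √[(nΣx²−(Σx)²)(nΣy²−(Σy)²)]
  nΣx²−(Σx)² = 10·747 − 5625 = 1845;  nΣy²−(Σy)² = 10·67654 − 473344 = 203196
  √(1845·203196) = √374896620 = 19362.2473
r = 8430 / 19362.2473 = 0.4354

0.4354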